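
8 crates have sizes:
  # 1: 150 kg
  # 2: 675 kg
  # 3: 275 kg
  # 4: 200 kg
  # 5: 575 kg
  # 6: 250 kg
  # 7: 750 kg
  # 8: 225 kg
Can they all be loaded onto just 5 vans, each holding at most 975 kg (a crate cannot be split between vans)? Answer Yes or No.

Yes

A valid assignment using 4 vans:
  van 1: 750 + 225 = 975
  van 2: 675 + 275 = 950
  van 3: 575 + 250 + 150 = 975
  van 4: 200 = 200
That uses only 4 ≤ 5, so 5 vans are enough.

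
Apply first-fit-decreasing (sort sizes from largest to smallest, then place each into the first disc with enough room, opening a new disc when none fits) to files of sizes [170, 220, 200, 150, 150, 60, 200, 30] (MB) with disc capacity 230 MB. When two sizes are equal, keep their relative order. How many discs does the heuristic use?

6

Sorted descending: 220, 200, 200, 170, 150, 150, 60, 30.
  220 → disc 1 (new)  [load 220/230]
  200 → disc 2 (new)  [load 200/230]
  200 → disc 3 (new)  [load 200/230]
  170 → disc 4 (new)  [load 170/230]
  150 → disc 5 (new)  [load 150/230]
  150 → disc 6 (new)  [load 150/230]
  60 → disc 4  [load 230/230]
  30 → disc 2  [load 230/230]
6 discs opened.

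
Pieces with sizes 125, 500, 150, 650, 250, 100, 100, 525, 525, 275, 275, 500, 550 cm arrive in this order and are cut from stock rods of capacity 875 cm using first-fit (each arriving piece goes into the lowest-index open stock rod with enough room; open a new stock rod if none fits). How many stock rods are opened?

  125 → stock rod 1 (new)  [load 125/875]
  500 → stock rod 1  [load 625/875]
  150 → stock rod 1  [load 775/875]
  650 → stock rod 2 (new)  [load 650/875]
  250 → stock rod 3 (new)  [load 250/875]
  100 → stock rod 1  [load 875/875]
  100 → stock rod 2  [load 750/875]
  525 → stock rod 3  [load 775/875]
  525 → stock rod 4 (new)  [load 525/875]
  275 → stock rod 4  [load 800/875]
  275 → stock rod 5 (new)  [load 275/875]
  500 → stock rod 5  [load 775/875]
  550 → stock rod 6 (new)  [load 550/875]
6 stock rods opened.

6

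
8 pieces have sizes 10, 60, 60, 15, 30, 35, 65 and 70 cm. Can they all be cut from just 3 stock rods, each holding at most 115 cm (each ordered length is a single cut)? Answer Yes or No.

Total = 345 cm; ⌈345/115⌉ = 3.
4 pieces each exceed half the capacity and cannot share a stock rod, forcing at least 4 stock rods.
At least 4 stock rods are required, but only 3 are allowed.

No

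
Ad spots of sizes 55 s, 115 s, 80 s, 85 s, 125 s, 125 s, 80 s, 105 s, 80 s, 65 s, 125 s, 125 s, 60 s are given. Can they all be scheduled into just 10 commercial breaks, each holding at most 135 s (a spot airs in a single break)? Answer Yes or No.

No

Total = 1225 s; ⌈1225/135⌉ = 10.
The bound of 10 does not rule out 10, but exhaustive search shows no assignment into 10 commercial breaks of capacity 135 s exists — the minimum is 11.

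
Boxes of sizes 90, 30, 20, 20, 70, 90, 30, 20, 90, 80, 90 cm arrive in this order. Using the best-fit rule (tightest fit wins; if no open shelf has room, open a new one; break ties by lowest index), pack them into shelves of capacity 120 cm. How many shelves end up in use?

6

  90 → shelf 1 (new)  [load 90/120]
  30 → shelf 1  [load 120/120]
  20 → shelf 2 (new)  [load 20/120]
  20 → shelf 2  [load 40/120]
  70 → shelf 2  [load 110/120]
  90 → shelf 3 (new)  [load 90/120]
  30 → shelf 3  [load 120/120]
  20 → shelf 4 (new)  [load 20/120]
  90 → shelf 4  [load 110/120]
  80 → shelf 5 (new)  [load 80/120]
  90 → shelf 6 (new)  [load 90/120]
6 shelves opened.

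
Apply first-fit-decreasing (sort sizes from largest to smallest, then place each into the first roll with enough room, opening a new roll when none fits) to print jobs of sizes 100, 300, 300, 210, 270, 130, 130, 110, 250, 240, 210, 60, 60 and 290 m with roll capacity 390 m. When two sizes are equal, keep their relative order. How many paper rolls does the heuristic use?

8

Sorted descending: 300, 300, 290, 270, 250, 240, 210, 210, 130, 130, 110, 100, 60, 60.
  300 → roll 1 (new)  [load 300/390]
  300 → roll 2 (new)  [load 300/390]
  290 → roll 3 (new)  [load 290/390]
  270 → roll 4 (new)  [load 270/390]
  250 → roll 5 (new)  [load 250/390]
  240 → roll 6 (new)  [load 240/390]
  210 → roll 7 (new)  [load 210/390]
  210 → roll 8 (new)  [load 210/390]
  130 → roll 5  [load 380/390]
  130 → roll 6  [load 370/390]
  110 → roll 4  [load 380/390]
  100 → roll 3  [load 390/390]
  60 → roll 1  [load 360/390]
  60 → roll 2  [load 360/390]
8 paper rolls opened.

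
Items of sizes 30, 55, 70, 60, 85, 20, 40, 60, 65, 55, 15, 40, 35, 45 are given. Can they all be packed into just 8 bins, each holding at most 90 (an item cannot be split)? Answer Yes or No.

Total = 675; ⌈675/90⌉ = 8.
The bound of 8 does not rule out 8, but exhaustive search shows no assignment into 8 bins of capacity 90 exists — the minimum is 9.

No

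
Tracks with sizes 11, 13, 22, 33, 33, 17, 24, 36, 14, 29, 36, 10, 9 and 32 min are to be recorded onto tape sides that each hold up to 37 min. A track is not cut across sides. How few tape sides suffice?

10

Total = 36 + 36 + 33 + 33 + 32 + 29 + 24 + 22 + 17 + 14 + 13 + 11 + 10 + 9 = 319 min.
Lower bound: ⌈319/37⌉ = 9 tape sides.
A packing using 10 tape sides:
  side 1: 36 = 36
  side 2: 36 = 36
  side 3: 33 = 33
  side 4: 33 = 33
  side 5: 32 = 32
  side 6: 29 = 29
  side 7: 24 + 13 = 37
  side 8: 22 + 14 = 36
  side 9: 17 + 11 + 9 = 37
  side 10: 10 = 10
No arrangement into 9 tape sides stays within capacity, so 10 is optimal.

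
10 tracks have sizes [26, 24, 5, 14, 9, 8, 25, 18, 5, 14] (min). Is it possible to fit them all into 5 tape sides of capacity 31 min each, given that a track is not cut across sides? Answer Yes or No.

No

Total = 148 min; ⌈148/31⌉ = 5.
The bound of 5 does not rule out 5, but exhaustive search shows no assignment into 5 tape sides of capacity 31 min exists — the minimum is 6.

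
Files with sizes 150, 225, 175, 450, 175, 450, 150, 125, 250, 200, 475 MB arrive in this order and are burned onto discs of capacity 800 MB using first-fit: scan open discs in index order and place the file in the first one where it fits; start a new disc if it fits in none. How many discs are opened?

4

  150 → disc 1 (new)  [load 150/800]
  225 → disc 1  [load 375/800]
  175 → disc 1  [load 550/800]
  450 → disc 2 (new)  [load 450/800]
  175 → disc 1  [load 725/800]
  450 → disc 3 (new)  [load 450/800]
  150 → disc 2  [load 600/800]
  125 → disc 2  [load 725/800]
  250 → disc 3  [load 700/800]
  200 → disc 4 (new)  [load 200/800]
  475 → disc 4  [load 675/800]
4 discs opened.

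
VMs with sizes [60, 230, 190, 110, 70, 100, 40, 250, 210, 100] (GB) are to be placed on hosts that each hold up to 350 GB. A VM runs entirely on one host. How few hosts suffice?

4

Total = 250 + 230 + 210 + 190 + 110 + 100 + 100 + 70 + 60 + 40 = 1360 GB.
Lower bound: ⌈1360/350⌉ = 4 hosts.
A packing using 4 hosts:
  host 1: 250 + 100 = 350
  host 2: 230 + 110 = 340
  host 3: 210 + 100 + 40 = 350
  host 4: 190 + 70 + 60 = 320
This matches the lower bound, so 4 is optimal.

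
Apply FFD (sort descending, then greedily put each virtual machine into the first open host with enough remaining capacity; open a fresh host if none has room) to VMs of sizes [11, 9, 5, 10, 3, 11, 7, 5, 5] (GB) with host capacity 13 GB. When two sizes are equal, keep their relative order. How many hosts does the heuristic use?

6

Sorted descending: 11, 11, 10, 9, 7, 5, 5, 5, 3.
  11 → host 1 (new)  [load 11/13]
  11 → host 2 (new)  [load 11/13]
  10 → host 3 (new)  [load 10/13]
  9 → host 4 (new)  [load 9/13]
  7 → host 5 (new)  [load 7/13]
  5 → host 5  [load 12/13]
  5 → host 6 (new)  [load 5/13]
  5 → host 6  [load 10/13]
  3 → host 3  [load 13/13]
6 hosts opened.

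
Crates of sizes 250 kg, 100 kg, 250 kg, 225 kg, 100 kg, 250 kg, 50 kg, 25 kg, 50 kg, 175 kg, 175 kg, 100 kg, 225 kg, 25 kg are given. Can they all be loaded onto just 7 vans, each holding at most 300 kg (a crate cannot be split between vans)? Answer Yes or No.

Total = 2000 kg; ⌈2000/300⌉ = 7.
The bound of 7 does not rule out 7, but exhaustive search shows no assignment into 7 vans of capacity 300 kg exists — the minimum is 8.

No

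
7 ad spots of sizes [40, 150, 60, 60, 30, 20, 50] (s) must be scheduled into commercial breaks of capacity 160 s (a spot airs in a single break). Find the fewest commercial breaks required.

3

Total = 150 + 60 + 60 + 50 + 40 + 30 + 20 = 410 s.
Lower bound: ⌈410/160⌉ = 3 commercial breaks.
A packing using 3 commercial breaks:
  break 1: 150 = 150
  break 2: 60 + 60 + 40 = 160
  break 3: 50 + 30 + 20 = 100
This matches the lower bound, so 3 is optimal.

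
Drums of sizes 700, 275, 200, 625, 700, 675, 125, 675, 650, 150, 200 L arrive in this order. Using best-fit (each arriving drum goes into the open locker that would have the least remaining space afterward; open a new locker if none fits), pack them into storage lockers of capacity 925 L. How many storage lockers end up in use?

  700 → locker 1 (new)  [load 700/925]
  275 → locker 2 (new)  [load 275/925]
  200 → locker 1  [load 900/925]
  625 → locker 2  [load 900/925]
  700 → locker 3 (new)  [load 700/925]
  675 → locker 4 (new)  [load 675/925]
  125 → locker 3  [load 825/925]
  675 → locker 5 (new)  [load 675/925]
  650 → locker 6 (new)  [load 650/925]
  150 → locker 4  [load 825/925]
  200 → locker 5  [load 875/925]
6 storage lockers opened.

6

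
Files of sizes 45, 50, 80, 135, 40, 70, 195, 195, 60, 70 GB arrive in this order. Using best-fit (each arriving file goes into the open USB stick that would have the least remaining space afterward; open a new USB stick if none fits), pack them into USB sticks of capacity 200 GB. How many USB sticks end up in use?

5

  45 → USB stick 1 (new)  [load 45/200]
  50 → USB stick 1  [load 95/200]
  80 → USB stick 1  [load 175/200]
  135 → USB stick 2 (new)  [load 135/200]
  40 → USB stick 2  [load 175/200]
  70 → USB stick 3 (new)  [load 70/200]
  195 → USB stick 4 (new)  [load 195/200]
  195 → USB stick 5 (new)  [load 195/200]
  60 → USB stick 3  [load 130/200]
  70 → USB stick 3  [load 200/200]
5 USB sticks opened.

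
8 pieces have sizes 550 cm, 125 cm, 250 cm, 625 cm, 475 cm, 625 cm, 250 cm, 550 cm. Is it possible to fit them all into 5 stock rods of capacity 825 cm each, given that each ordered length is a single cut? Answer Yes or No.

Yes

A valid assignment using 5 stock rods:
  stock rod 1: 625 + 125 = 750
  stock rod 2: 625 = 625
  stock rod 3: 550 + 250 = 800
  stock rod 4: 550 + 250 = 800
  stock rod 5: 475 = 475
Every load is within 825 cm, so 5 stock rods suffice.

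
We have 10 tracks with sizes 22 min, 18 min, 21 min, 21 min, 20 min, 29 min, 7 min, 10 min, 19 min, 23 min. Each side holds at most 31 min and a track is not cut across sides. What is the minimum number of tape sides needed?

8

Total = 29 + 23 + 22 + 21 + 21 + 20 + 19 + 18 + 10 + 7 = 190 min.
Lower bound: ⌈190/31⌉ = 7 tape sides.
Also, 8 tracks each exceed 31/2 min, and no two of those can share a side, so at least 8 tape sides are needed.
A packing using 8 tape sides:
  side 1: 29 = 29
  side 2: 23 + 7 = 30
  side 3: 22 = 22
  side 4: 21 + 10 = 31
  side 5: 21 = 21
  side 6: 20 = 20
  side 7: 19 = 19
  side 8: 18 = 18
This matches the lower bound, so 8 is optimal.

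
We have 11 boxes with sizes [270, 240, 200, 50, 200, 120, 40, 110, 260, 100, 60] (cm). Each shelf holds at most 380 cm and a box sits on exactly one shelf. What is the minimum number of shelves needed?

5

Total = 270 + 260 + 240 + 200 + 200 + 120 + 110 + 100 + 60 + 50 + 40 = 1650 cm.
Lower bound: ⌈1650/380⌉ = 5 shelves.
A packing using 5 shelves:
  shelf 1: 270 + 110 = 380
  shelf 2: 260 + 120 = 380
  shelf 3: 240 + 100 + 40 = 380
  shelf 4: 200 + 60 + 50 = 310
  shelf 5: 200 = 200
This matches the lower bound, so 5 is optimal.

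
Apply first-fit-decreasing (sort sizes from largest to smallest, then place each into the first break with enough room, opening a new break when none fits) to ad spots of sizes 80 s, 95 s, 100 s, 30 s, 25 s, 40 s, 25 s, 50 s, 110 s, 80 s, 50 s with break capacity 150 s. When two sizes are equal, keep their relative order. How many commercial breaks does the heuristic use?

5

Sorted descending: 110, 100, 95, 80, 80, 50, 50, 40, 30, 25, 25.
  110 → break 1 (new)  [load 110/150]
  100 → break 2 (new)  [load 100/150]
  95 → break 3 (new)  [load 95/150]
  80 → break 4 (new)  [load 80/150]
  80 → break 5 (new)  [load 80/150]
  50 → break 2  [load 150/150]
  50 → break 3  [load 145/150]
  40 → break 1  [load 150/150]
  30 → break 4  [load 110/150]
  25 → break 4  [load 135/150]
  25 → break 5  [load 105/150]
5 commercial breaks opened.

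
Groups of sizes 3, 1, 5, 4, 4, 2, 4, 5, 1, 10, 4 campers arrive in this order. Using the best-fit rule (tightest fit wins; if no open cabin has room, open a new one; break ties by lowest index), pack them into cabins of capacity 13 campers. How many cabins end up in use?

4

  3 → cabin 1 (new)  [load 3/13]
  1 → cabin 1  [load 4/13]
  5 → cabin 1  [load 9/13]
  4 → cabin 1  [load 13/13]
  4 → cabin 2 (new)  [load 4/13]
  2 → cabin 2  [load 6/13]
  4 → cabin 2  [load 10/13]
  5 → cabin 3 (new)  [load 5/13]
  1 → cabin 2  [load 11/13]
  10 → cabin 4 (new)  [load 10/13]
  4 → cabin 3  [load 9/13]
4 cabins opened.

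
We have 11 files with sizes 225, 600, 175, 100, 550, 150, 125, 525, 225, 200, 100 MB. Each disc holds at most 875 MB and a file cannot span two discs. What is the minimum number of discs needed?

Total = 600 + 550 + 525 + 225 + 225 + 200 + 175 + 150 + 125 + 100 + 100 = 2975 MB.
Lower bound: ⌈2975/875⌉ = 4 discs.
A packing using 4 discs:
  disc 1: 600 + 225 = 825
  disc 2: 550 + 225 + 100 = 875
  disc 3: 525 + 200 + 150 = 875
  disc 4: 175 + 125 + 100 = 400
This matches the lower bound, so 4 is optimal.

4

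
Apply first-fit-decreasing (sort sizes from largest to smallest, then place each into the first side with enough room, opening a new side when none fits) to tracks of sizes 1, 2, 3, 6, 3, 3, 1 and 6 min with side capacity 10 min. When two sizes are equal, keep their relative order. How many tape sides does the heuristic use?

3

Sorted descending: 6, 6, 3, 3, 3, 2, 1, 1.
  6 → side 1 (new)  [load 6/10]
  6 → side 2 (new)  [load 6/10]
  3 → side 1  [load 9/10]
  3 → side 2  [load 9/10]
  3 → side 3 (new)  [load 3/10]
  2 → side 3  [load 5/10]
  1 → side 1  [load 10/10]
  1 → side 2  [load 10/10]
3 tape sides opened.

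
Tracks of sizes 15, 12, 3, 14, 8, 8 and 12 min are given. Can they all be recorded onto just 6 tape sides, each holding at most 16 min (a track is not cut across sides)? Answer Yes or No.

A valid assignment using 5 tape sides:
  side 1: 15 = 15
  side 2: 14 = 14
  side 3: 12 + 3 = 15
  side 4: 12 = 12
  side 5: 8 + 8 = 16
That uses only 5 ≤ 6, so 6 tape sides are enough.

Yes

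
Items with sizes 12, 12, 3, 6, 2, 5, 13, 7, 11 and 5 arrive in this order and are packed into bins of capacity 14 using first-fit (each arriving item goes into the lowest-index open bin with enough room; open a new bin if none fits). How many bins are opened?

  12 → bin 1 (new)  [load 12/14]
  12 → bin 2 (new)  [load 12/14]
  3 → bin 3 (new)  [load 3/14]
  6 → bin 3  [load 9/14]
  2 → bin 1  [load 14/14]
  5 → bin 3  [load 14/14]
  13 → bin 4 (new)  [load 13/14]
  7 → bin 5 (new)  [load 7/14]
  11 → bin 6 (new)  [load 11/14]
  5 → bin 5  [load 12/14]
6 bins opened.

6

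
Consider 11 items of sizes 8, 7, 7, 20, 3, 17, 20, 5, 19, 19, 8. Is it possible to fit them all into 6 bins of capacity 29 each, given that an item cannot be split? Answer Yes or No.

A valid assignment using 5 bins:
  bin 1: 20 + 8 = 28
  bin 2: 20 + 8 = 28
  bin 3: 19 + 7 + 3 = 29
  bin 4: 19 + 7 = 26
  bin 5: 17 + 5 = 22
That uses only 5 ≤ 6, so 6 bins are enough.

Yes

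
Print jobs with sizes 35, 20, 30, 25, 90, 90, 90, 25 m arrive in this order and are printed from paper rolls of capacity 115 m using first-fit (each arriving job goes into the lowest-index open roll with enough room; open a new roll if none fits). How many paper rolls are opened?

4

  35 → roll 1 (new)  [load 35/115]
  20 → roll 1  [load 55/115]
  30 → roll 1  [load 85/115]
  25 → roll 1  [load 110/115]
  90 → roll 2 (new)  [load 90/115]
  90 → roll 3 (new)  [load 90/115]
  90 → roll 4 (new)  [load 90/115]
  25 → roll 2  [load 115/115]
4 paper rolls opened.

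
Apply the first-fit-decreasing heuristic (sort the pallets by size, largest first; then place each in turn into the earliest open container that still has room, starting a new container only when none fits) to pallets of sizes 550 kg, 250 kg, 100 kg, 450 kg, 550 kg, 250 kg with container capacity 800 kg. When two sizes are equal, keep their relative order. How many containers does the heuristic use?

Sorted descending: 550, 550, 450, 250, 250, 100.
  550 → container 1 (new)  [load 550/800]
  550 → container 2 (new)  [load 550/800]
  450 → container 3 (new)  [load 450/800]
  250 → container 1  [load 800/800]
  250 → container 2  [load 800/800]
  100 → container 3  [load 550/800]
3 containers opened.

3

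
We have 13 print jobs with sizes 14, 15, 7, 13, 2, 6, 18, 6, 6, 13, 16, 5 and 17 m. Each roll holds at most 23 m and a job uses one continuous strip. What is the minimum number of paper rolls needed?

Total = 18 + 17 + 16 + 15 + 14 + 13 + 13 + 7 + 6 + 6 + 6 + 5 + 2 = 138 m.
Lower bound: ⌈138/23⌉ = 6 paper rolls.
Also, 7 print jobs each exceed 23/2 m, and no two of those can share a roll, so at least 7 paper rolls are needed.
A packing using 7 paper rolls:
  roll 1: 18 + 5 = 23
  roll 2: 17 + 6 = 23
  roll 3: 16 + 7 = 23
  roll 4: 15 + 6 + 2 = 23
  roll 5: 14 + 6 = 20
  roll 6: 13 = 13
  roll 7: 13 = 13
This matches the lower bound, so 7 is optimal.

7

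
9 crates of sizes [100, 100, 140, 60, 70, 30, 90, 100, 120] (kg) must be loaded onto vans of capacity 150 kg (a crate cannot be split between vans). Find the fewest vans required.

Total = 140 + 120 + 100 + 100 + 100 + 90 + 70 + 60 + 30 = 810 kg.
Lower bound: ⌈810/150⌉ = 6 vans.
A packing using 7 vans:
  van 1: 140 = 140
  van 2: 120 + 30 = 150
  van 3: 100 = 100
  van 4: 100 = 100
  van 5: 100 = 100
  van 6: 90 + 60 = 150
  van 7: 70 = 70
No arrangement into 6 vans stays within capacity, so 7 is optimal.

7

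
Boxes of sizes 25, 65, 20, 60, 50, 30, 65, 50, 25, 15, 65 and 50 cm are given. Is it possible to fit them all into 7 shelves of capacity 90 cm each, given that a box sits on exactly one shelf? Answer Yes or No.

Yes

A valid assignment using 7 shelves:
  shelf 1: 65 + 25 = 90
  shelf 2: 65 + 25 = 90
  shelf 3: 65 + 20 = 85
  shelf 4: 60 + 30 = 90
  shelf 5: 50 + 15 = 65
  shelf 6: 50 = 50
  shelf 7: 50 = 50
Every load is within 90 cm, so 7 shelves suffice.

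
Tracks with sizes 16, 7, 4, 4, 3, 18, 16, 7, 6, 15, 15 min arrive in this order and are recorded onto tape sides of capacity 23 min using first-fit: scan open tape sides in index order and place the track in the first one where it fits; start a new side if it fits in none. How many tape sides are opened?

6

  16 → side 1 (new)  [load 16/23]
  7 → side 1  [load 23/23]
  4 → side 2 (new)  [load 4/23]
  4 → side 2  [load 8/23]
  3 → side 2  [load 11/23]
  18 → side 3 (new)  [load 18/23]
  16 → side 4 (new)  [load 16/23]
  7 → side 2  [load 18/23]
  6 → side 4  [load 22/23]
  15 → side 5 (new)  [load 15/23]
  15 → side 6 (new)  [load 15/23]
6 tape sides opened.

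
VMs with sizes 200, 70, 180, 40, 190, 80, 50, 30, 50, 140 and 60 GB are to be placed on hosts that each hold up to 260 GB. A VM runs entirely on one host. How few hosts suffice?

5

Total = 200 + 190 + 180 + 140 + 80 + 70 + 60 + 50 + 50 + 40 + 30 = 1090 GB.
Lower bound: ⌈1090/260⌉ = 5 hosts.
A packing using 5 hosts:
  host 1: 200 + 60 = 260
  host 2: 190 + 70 = 260
  host 3: 180 + 80 = 260
  host 4: 140 + 50 + 50 = 240
  host 5: 40 + 30 = 70
This matches the lower bound, so 5 is optimal.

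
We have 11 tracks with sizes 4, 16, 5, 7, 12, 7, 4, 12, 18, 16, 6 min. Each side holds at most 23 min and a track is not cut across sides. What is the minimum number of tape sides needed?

Total = 18 + 16 + 16 + 12 + 12 + 7 + 7 + 6 + 5 + 4 + 4 = 107 min.
Lower bound: ⌈107/23⌉ = 5 tape sides.
A packing using 5 tape sides:
  side 1: 18 + 5 = 23
  side 2: 16 + 7 = 23
  side 3: 16 + 7 = 23
  side 4: 12 + 6 + 4 = 22
  side 5: 12 + 4 = 16
This matches the lower bound, so 5 is optimal.

5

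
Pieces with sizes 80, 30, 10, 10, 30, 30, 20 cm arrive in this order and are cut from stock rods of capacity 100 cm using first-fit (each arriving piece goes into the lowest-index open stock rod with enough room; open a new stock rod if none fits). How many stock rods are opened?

  80 → stock rod 1 (new)  [load 80/100]
  30 → stock rod 2 (new)  [load 30/100]
  10 → stock rod 1  [load 90/100]
  10 → stock rod 1  [load 100/100]
  30 → stock rod 2  [load 60/100]
  30 → stock rod 2  [load 90/100]
  20 → stock rod 3 (new)  [load 20/100]
3 stock rods opened.

3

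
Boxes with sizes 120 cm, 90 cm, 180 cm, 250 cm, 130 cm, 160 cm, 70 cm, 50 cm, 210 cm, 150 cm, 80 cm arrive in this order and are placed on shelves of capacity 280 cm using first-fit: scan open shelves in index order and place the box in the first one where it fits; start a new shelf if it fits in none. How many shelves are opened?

6

  120 → shelf 1 (new)  [load 120/280]
  90 → shelf 1  [load 210/280]
  180 → shelf 2 (new)  [load 180/280]
  250 → shelf 3 (new)  [load 250/280]
  130 → shelf 4 (new)  [load 130/280]
  160 → shelf 5 (new)  [load 160/280]
  70 → shelf 1  [load 280/280]
  50 → shelf 2  [load 230/280]
  210 → shelf 6 (new)  [load 210/280]
  150 → shelf 4  [load 280/280]
  80 → shelf 5  [load 240/280]
6 shelves opened.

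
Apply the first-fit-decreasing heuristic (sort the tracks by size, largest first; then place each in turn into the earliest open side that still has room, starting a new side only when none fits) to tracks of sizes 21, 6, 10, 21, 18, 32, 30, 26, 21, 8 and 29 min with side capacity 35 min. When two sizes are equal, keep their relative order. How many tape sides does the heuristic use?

8

Sorted descending: 32, 30, 29, 26, 21, 21, 21, 18, 10, 8, 6.
  32 → side 1 (new)  [load 32/35]
  30 → side 2 (new)  [load 30/35]
  29 → side 3 (new)  [load 29/35]
  26 → side 4 (new)  [load 26/35]
  21 → side 5 (new)  [load 21/35]
  21 → side 6 (new)  [load 21/35]
  21 → side 7 (new)  [load 21/35]
  18 → side 8 (new)  [load 18/35]
  10 → side 5  [load 31/35]
  8 → side 4  [load 34/35]
  6 → side 3  [load 35/35]
8 tape sides opened.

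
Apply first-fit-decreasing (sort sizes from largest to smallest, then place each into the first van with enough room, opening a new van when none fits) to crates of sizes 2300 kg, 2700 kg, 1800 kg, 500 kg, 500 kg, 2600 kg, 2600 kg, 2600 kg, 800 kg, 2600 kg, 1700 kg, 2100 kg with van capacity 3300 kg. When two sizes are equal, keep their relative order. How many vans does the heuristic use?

Sorted descending: 2700, 2600, 2600, 2600, 2600, 2300, 2100, 1800, 1700, 800, 500, 500.
  2700 → van 1 (new)  [load 2700/3300]
  2600 → van 2 (new)  [load 2600/3300]
  2600 → van 3 (new)  [load 2600/3300]
  2600 → van 4 (new)  [load 2600/3300]
  2600 → van 5 (new)  [load 2600/3300]
  2300 → van 6 (new)  [load 2300/3300]
  2100 → van 7 (new)  [load 2100/3300]
  1800 → van 8 (new)  [load 1800/3300]
  1700 → van 9 (new)  [load 1700/3300]
  800 → van 6  [load 3100/3300]
  500 → van 1  [load 3200/3300]
  500 → van 2  [load 3100/3300]
9 vans opened.

9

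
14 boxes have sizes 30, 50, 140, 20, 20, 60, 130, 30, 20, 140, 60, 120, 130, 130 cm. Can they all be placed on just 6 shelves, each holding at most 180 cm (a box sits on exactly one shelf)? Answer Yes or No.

No

Total = 1080 cm; ⌈1080/180⌉ = 6.
The bound of 6 does not rule out 6, but exhaustive search shows no assignment into 6 shelves of capacity 180 cm exists — the minimum is 7.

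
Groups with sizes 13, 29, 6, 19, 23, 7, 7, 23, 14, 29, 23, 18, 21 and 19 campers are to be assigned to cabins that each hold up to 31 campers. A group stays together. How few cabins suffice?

10

Total = 29 + 29 + 23 + 23 + 23 + 21 + 19 + 19 + 18 + 14 + 13 + 7 + 7 + 6 = 251 campers.
Lower bound: ⌈251/31⌉ = 9 cabins.
A packing using 10 cabins:
  cabin 1: 29 = 29
  cabin 2: 29 = 29
  cabin 3: 23 + 7 = 30
  cabin 4: 23 + 7 = 30
  cabin 5: 23 + 6 = 29
  cabin 6: 21 = 21
  cabin 7: 19 = 19
  cabin 8: 19 = 19
  cabin 9: 18 + 13 = 31
  cabin 10: 14 = 14
No arrangement into 9 cabins stays within capacity, so 10 is optimal.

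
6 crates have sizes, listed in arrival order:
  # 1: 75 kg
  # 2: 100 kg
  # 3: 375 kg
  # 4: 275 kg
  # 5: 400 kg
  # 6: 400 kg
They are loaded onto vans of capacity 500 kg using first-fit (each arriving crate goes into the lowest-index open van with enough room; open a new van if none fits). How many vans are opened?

4

  75 → van 1 (new)  [load 75/500]
  100 → van 1  [load 175/500]
  375 → van 2 (new)  [load 375/500]
  275 → van 1  [load 450/500]
  400 → van 3 (new)  [load 400/500]
  400 → van 4 (new)  [load 400/500]
4 vans opened.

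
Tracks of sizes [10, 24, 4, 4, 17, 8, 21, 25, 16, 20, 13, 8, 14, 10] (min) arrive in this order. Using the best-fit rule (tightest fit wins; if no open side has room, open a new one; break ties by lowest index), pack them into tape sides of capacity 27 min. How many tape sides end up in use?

8

  10 → side 1 (new)  [load 10/27]
  24 → side 2 (new)  [load 24/27]
  4 → side 1  [load 14/27]
  4 → side 1  [load 18/27]
  17 → side 3 (new)  [load 17/27]
  8 → side 1  [load 26/27]
  21 → side 4 (new)  [load 21/27]
  25 → side 5 (new)  [load 25/27]
  16 → side 6 (new)  [load 16/27]
  20 → side 7 (new)  [load 20/27]
  13 → side 8 (new)  [load 13/27]
  8 → side 3  [load 25/27]
  14 → side 8  [load 27/27]
  10 → side 6  [load 26/27]
8 tape sides opened.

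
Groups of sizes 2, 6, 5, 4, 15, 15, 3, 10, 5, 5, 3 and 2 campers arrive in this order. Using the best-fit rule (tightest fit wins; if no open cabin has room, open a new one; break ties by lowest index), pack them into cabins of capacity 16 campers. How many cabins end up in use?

  2 → cabin 1 (new)  [load 2/16]
  6 → cabin 1  [load 8/16]
  5 → cabin 1  [load 13/16]
  4 → cabin 2 (new)  [load 4/16]
  15 → cabin 3 (new)  [load 15/16]
  15 → cabin 4 (new)  [load 15/16]
  3 → cabin 1  [load 16/16]
  10 → cabin 2  [load 14/16]
  5 → cabin 5 (new)  [load 5/16]
  5 → cabin 5  [load 10/16]
  3 → cabin 5  [load 13/16]
  2 → cabin 2  [load 16/16]
5 cabins opened.

5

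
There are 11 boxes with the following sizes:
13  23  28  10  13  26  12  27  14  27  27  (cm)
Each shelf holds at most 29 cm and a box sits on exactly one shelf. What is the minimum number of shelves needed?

9

Total = 28 + 27 + 27 + 27 + 26 + 23 + 14 + 13 + 13 + 12 + 10 = 220 cm.
Lower bound: ⌈220/29⌉ = 8 shelves.
A packing using 9 shelves:
  shelf 1: 28 = 28
  shelf 2: 27 = 27
  shelf 3: 27 = 27
  shelf 4: 27 = 27
  shelf 5: 26 = 26
  shelf 6: 23 = 23
  shelf 7: 14 + 13 = 27
  shelf 8: 13 + 12 = 25
  shelf 9: 10 = 10
No arrangement into 8 shelves stays within capacity, so 9 is optimal.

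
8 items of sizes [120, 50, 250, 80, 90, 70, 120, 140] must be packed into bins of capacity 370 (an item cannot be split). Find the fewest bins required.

Total = 250 + 140 + 120 + 120 + 90 + 80 + 70 + 50 = 920.
Lower bound: ⌈920/370⌉ = 3 bins.
A packing using 3 bins:
  bin 1: 250 + 120 = 370
  bin 2: 140 + 120 + 90 = 350
  bin 3: 80 + 70 + 50 = 200
This matches the lower bound, so 3 is optimal.

3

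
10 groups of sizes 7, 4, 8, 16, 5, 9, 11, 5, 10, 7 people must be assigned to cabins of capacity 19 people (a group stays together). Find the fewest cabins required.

Total = 16 + 11 + 10 + 9 + 8 + 7 + 7 + 5 + 5 + 4 = 82 people.
Lower bound: ⌈82/19⌉ = 5 cabins.
A packing using 5 cabins:
  cabin 1: 16 = 16
  cabin 2: 11 + 8 = 19
  cabin 3: 10 + 9 = 19
  cabin 4: 7 + 7 + 5 = 19
  cabin 5: 5 + 4 = 9
This matches the lower bound, so 5 is optimal.

5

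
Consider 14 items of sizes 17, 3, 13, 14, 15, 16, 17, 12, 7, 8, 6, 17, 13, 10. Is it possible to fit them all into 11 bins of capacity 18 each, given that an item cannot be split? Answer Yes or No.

Yes

A valid assignment using 11 bins:
  bin 1: 17 = 17
  bin 2: 17 = 17
  bin 3: 17 = 17
  bin 4: 16 = 16
  bin 5: 15 + 3 = 18
  bin 6: 14 = 14
  bin 7: 13 = 13
  bin 8: 13 = 13
  bin 9: 12 + 6 = 18
  bin 10: 10 + 8 = 18
  bin 11: 7 = 7
Every load is within 18, so 11 bins suffice.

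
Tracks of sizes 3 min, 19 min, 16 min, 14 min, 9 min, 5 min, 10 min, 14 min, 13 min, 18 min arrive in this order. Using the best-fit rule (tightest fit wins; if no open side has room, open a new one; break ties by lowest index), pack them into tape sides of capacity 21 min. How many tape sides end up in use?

7

  3 → side 1 (new)  [load 3/21]
  19 → side 2 (new)  [load 19/21]
  16 → side 1  [load 19/21]
  14 → side 3 (new)  [load 14/21]
  9 → side 4 (new)  [load 9/21]
  5 → side 3  [load 19/21]
  10 → side 4  [load 19/21]
  14 → side 5 (new)  [load 14/21]
  13 → side 6 (new)  [load 13/21]
  18 → side 7 (new)  [load 18/21]
7 tape sides opened.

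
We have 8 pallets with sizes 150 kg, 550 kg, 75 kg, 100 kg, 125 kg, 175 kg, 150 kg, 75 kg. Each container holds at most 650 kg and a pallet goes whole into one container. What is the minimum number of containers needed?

3

Total = 550 + 175 + 150 + 150 + 125 + 100 + 75 + 75 = 1400 kg.
Lower bound: ⌈1400/650⌉ = 3 containers.
A packing using 3 containers:
  container 1: 550 + 100 = 650
  container 2: 175 + 150 + 150 + 125 = 600
  container 3: 75 + 75 = 150
This matches the lower bound, so 3 is optimal.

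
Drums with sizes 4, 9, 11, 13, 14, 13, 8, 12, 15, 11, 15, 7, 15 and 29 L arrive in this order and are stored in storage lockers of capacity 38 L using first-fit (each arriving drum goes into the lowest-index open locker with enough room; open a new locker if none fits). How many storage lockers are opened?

  4 → locker 1 (new)  [load 4/38]
  9 → locker 1  [load 13/38]
  11 → locker 1  [load 24/38]
  13 → locker 1  [load 37/38]
  14 → locker 2 (new)  [load 14/38]
  13 → locker 2  [load 27/38]
  8 → locker 2  [load 35/38]
  12 → locker 3 (new)  [load 12/38]
  15 → locker 3  [load 27/38]
  11 → locker 3  [load 38/38]
  15 → locker 4 (new)  [load 15/38]
  7 → locker 4  [load 22/38]
  15 → locker 4  [load 37/38]
  29 → locker 5 (new)  [load 29/38]
5 storage lockers opened.

5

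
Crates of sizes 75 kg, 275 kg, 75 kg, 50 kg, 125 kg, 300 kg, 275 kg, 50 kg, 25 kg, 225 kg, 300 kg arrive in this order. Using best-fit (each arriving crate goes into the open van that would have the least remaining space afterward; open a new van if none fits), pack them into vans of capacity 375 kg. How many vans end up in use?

  75 → van 1 (new)  [load 75/375]
  275 → van 1  [load 350/375]
  75 → van 2 (new)  [load 75/375]
  50 → van 2  [load 125/375]
  125 → van 2  [load 250/375]
  300 → van 3 (new)  [load 300/375]
  275 → van 4 (new)  [load 275/375]
  50 → van 3  [load 350/375]
  25 → van 1  [load 375/375]
  225 → van 5 (new)  [load 225/375]
  300 → van 6 (new)  [load 300/375]
6 vans opened.

6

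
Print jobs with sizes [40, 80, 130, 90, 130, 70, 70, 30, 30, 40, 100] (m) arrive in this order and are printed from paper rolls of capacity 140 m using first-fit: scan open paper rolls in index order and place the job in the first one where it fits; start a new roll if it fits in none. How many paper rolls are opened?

7

  40 → roll 1 (new)  [load 40/140]
  80 → roll 1  [load 120/140]
  130 → roll 2 (new)  [load 130/140]
  90 → roll 3 (new)  [load 90/140]
  130 → roll 4 (new)  [load 130/140]
  70 → roll 5 (new)  [load 70/140]
  70 → roll 5  [load 140/140]
  30 → roll 3  [load 120/140]
  30 → roll 6 (new)  [load 30/140]
  40 → roll 6  [load 70/140]
  100 → roll 7 (new)  [load 100/140]
7 paper rolls opened.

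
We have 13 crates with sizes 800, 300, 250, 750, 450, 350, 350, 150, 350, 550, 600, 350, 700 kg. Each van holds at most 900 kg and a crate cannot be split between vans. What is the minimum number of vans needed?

8

Total = 800 + 750 + 700 + 600 + 550 + 450 + 350 + 350 + 350 + 350 + 300 + 250 + 150 = 5950 kg.
Lower bound: ⌈5950/900⌉ = 7 vans.
A packing using 8 vans:
  van 1: 800 = 800
  van 2: 750 + 150 = 900
  van 3: 700 = 700
  van 4: 600 + 300 = 900
  van 5: 550 + 350 = 900
  van 6: 450 + 350 = 800
  van 7: 350 + 350 = 700
  van 8: 250 = 250
No arrangement into 7 vans stays within capacity, so 8 is optimal.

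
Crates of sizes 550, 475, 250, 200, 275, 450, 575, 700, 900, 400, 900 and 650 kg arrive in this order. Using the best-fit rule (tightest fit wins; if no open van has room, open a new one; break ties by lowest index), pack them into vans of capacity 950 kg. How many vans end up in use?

8

  550 → van 1 (new)  [load 550/950]
  475 → van 2 (new)  [load 475/950]
  250 → van 1  [load 800/950]
  200 → van 2  [load 675/950]
  275 → van 2  [load 950/950]
  450 → van 3 (new)  [load 450/950]
  575 → van 4 (new)  [load 575/950]
  700 → van 5 (new)  [load 700/950]
  900 → van 6 (new)  [load 900/950]
  400 → van 3  [load 850/950]
  900 → van 7 (new)  [load 900/950]
  650 → van 8 (new)  [load 650/950]
8 vans opened.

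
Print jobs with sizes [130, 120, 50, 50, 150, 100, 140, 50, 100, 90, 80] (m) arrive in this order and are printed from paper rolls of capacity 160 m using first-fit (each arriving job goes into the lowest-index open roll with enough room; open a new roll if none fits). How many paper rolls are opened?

  130 → roll 1 (new)  [load 130/160]
  120 → roll 2 (new)  [load 120/160]
  50 → roll 3 (new)  [load 50/160]
  50 → roll 3  [load 100/160]
  150 → roll 4 (new)  [load 150/160]
  100 → roll 5 (new)  [load 100/160]
  140 → roll 6 (new)  [load 140/160]
  50 → roll 3  [load 150/160]
  100 → roll 7 (new)  [load 100/160]
  90 → roll 8 (new)  [load 90/160]
  80 → roll 9 (new)  [load 80/160]
9 paper rolls opened.

9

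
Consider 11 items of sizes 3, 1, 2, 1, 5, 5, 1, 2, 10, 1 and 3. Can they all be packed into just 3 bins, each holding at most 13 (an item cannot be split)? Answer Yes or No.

Yes

A valid assignment using 3 bins:
  bin 1: 10 + 3 = 13
  bin 2: 5 + 5 + 3 = 13
  bin 3: 2 + 2 + 1 + 1 + 1 + 1 = 8
Every load is within 13, so 3 bins suffice.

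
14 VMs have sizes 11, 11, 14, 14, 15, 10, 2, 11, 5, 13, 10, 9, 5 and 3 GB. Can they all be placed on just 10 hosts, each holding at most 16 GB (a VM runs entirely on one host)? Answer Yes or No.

A valid assignment using 10 hosts:
  host 1: 15 = 15
  host 2: 14 + 2 = 16
  host 3: 14 = 14
  host 4: 13 + 3 = 16
  host 5: 11 + 5 = 16
  host 6: 11 + 5 = 16
  host 7: 11 = 11
  host 8: 10 = 10
  host 9: 10 = 10
  host 10: 9 = 9
Every load is within 16 GB, so 10 hosts suffice.

Yes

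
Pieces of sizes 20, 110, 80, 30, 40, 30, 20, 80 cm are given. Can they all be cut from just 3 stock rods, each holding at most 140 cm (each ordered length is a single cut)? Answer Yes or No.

Yes

A valid assignment using 3 stock rods:
  stock rod 1: 110 + 30 = 140
  stock rod 2: 80 + 40 + 20 = 140
  stock rod 3: 80 + 30 + 20 = 130
Every load is within 140 cm, so 3 stock rods suffice.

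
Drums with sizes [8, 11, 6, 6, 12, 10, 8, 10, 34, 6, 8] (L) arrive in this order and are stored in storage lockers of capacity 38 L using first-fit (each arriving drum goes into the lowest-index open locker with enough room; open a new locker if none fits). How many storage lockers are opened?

  8 → locker 1 (new)  [load 8/38]
  11 → locker 1  [load 19/38]
  6 → locker 1  [load 25/38]
  6 → locker 1  [load 31/38]
  12 → locker 2 (new)  [load 12/38]
  10 → locker 2  [load 22/38]
  8 → locker 2  [load 30/38]
  10 → locker 3 (new)  [load 10/38]
  34 → locker 4 (new)  [load 34/38]
  6 → locker 1  [load 37/38]
  8 → locker 2  [load 38/38]
4 storage lockers opened.

4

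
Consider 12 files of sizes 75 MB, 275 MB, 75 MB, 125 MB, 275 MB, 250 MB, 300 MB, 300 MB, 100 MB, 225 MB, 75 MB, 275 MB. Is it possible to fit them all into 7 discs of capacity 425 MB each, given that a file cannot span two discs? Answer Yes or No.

Yes

A valid assignment using 7 discs:
  disc 1: 300 + 125 = 425
  disc 2: 300 + 100 = 400
  disc 3: 275 + 75 + 75 = 425
  disc 4: 275 + 75 = 350
  disc 5: 275 = 275
  disc 6: 250 = 250
  disc 7: 225 = 225
Every load is within 425 MB, so 7 discs suffice.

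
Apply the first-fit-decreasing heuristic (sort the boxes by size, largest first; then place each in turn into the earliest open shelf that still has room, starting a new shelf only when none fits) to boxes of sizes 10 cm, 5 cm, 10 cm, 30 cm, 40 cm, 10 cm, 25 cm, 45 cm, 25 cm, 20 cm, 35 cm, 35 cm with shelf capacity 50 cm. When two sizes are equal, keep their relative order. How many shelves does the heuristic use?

Sorted descending: 45, 40, 35, 35, 30, 25, 25, 20, 10, 10, 10, 5.
  45 → shelf 1 (new)  [load 45/50]
  40 → shelf 2 (new)  [load 40/50]
  35 → shelf 3 (new)  [load 35/50]
  35 → shelf 4 (new)  [load 35/50]
  30 → shelf 5 (new)  [load 30/50]
  25 → shelf 6 (new)  [load 25/50]
  25 → shelf 6  [load 50/50]
  20 → shelf 5  [load 50/50]
  10 → shelf 2  [load 50/50]
  10 → shelf 3  [load 45/50]
  10 → shelf 4  [load 45/50]
  5 → shelf 1  [load 50/50]
6 shelves opened.

6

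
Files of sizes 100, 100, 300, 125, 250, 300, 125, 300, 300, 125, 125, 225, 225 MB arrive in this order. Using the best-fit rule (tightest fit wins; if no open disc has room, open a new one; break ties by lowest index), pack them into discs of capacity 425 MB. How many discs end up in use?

  100 → disc 1 (new)  [load 100/425]
  100 → disc 1  [load 200/425]
  300 → disc 2 (new)  [load 300/425]
  125 → disc 2  [load 425/425]
  250 → disc 3 (new)  [load 250/425]
  300 → disc 4 (new)  [load 300/425]
  125 → disc 4  [load 425/425]
  300 → disc 5 (new)  [load 300/425]
  300 → disc 6 (new)  [load 300/425]
  125 → disc 5  [load 425/425]
  125 → disc 6  [load 425/425]
  225 → disc 1  [load 425/425]
  225 → disc 7 (new)  [load 225/425]
7 discs opened.

7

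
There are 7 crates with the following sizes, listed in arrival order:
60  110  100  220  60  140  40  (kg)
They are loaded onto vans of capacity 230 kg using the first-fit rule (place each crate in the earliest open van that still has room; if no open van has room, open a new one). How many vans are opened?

4

  60 → van 1 (new)  [load 60/230]
  110 → van 1  [load 170/230]
  100 → van 2 (new)  [load 100/230]
  220 → van 3 (new)  [load 220/230]
  60 → van 1  [load 230/230]
  140 → van 4 (new)  [load 140/230]
  40 → van 2  [load 140/230]
4 vans opened.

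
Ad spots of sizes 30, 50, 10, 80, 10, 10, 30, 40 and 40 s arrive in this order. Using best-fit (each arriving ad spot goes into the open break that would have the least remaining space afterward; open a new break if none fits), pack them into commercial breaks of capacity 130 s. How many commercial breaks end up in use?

  30 → break 1 (new)  [load 30/130]
  50 → break 1  [load 80/130]
  10 → break 1  [load 90/130]
  80 → break 2 (new)  [load 80/130]
  10 → break 1  [load 100/130]
  10 → break 1  [load 110/130]
  30 → break 2  [load 110/130]
  40 → break 3 (new)  [load 40/130]
  40 → break 3  [load 80/130]
3 commercial breaks opened.

3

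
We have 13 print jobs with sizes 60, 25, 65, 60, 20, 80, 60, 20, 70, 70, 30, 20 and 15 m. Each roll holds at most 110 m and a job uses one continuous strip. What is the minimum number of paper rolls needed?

7

Total = 80 + 70 + 70 + 65 + 60 + 60 + 60 + 30 + 25 + 20 + 20 + 20 + 15 = 595 m.
Lower bound: ⌈595/110⌉ = 6 paper rolls.
Also, 7 print jobs each exceed 55 m, and no two of those can share a roll, so at least 7 paper rolls are needed.
A packing using 7 paper rolls:
  roll 1: 80 + 30 = 110
  roll 2: 70 + 25 + 15 = 110
  roll 3: 70 + 20 + 20 = 110
  roll 4: 65 + 20 = 85
  roll 5: 60 = 60
  roll 6: 60 = 60
  roll 7: 60 = 60
This matches the lower bound, so 7 is optimal.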